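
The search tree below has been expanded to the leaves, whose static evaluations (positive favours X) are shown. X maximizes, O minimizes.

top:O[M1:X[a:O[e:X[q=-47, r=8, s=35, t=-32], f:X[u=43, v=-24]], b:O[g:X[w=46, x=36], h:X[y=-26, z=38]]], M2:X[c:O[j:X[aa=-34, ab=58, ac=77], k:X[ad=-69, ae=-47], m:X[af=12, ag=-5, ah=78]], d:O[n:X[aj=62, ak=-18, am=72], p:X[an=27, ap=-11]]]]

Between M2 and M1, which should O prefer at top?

j (X): max(-34, 58, 77) = 77
k (X): max(-69, -47) = -47
m (X): max(12, -5, 78) = 78
c (O): min(77, -47, 78) = -47
n (X): max(62, -18, 72) = 72
p (X): max(27, -11) = 27
d (O): min(72, 27) = 27
M2 (X): max(-47, 27) = 27
e (X): max(-47, 8, 35, -32) = 35
f (X): max(43, -24) = 43
a (O): min(35, 43) = 35
g (X): max(46, 36) = 46
h (X): max(-26, 38) = 38
b (O): min(46, 38) = 38
M1 (X): max(35, 38) = 38
O prefers the lower value; M2=27, M1=38. M2 is better since 27 < 38.

M2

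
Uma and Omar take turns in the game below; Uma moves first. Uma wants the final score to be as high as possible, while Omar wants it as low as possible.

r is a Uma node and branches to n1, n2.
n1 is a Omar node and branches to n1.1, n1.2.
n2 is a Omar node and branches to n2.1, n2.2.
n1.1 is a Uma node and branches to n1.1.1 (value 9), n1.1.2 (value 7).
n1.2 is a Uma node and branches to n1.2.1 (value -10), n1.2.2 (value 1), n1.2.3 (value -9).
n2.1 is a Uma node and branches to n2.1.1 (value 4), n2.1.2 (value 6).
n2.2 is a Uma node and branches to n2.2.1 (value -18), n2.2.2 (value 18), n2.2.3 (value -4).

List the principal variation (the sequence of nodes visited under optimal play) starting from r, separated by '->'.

n1.1 (Uma): max(9, 7) = 9
n1.2 (Uma): max(-10, 1, -9) = 1
n1 (Omar): min(9, 1) = 1
n2.1 (Uma): max(4, 6) = 6
n2.2 (Uma): max(-18, 18, -4) = 18
n2 (Omar): min(6, 18) = 6
r (Uma): max(1, 6) = 6
At r, Uma picks n2 (highest: 6).
At n2, Omar picks n2.1 (lowest: 6).
At n2.1, Uma picks n2.1.2 (highest: 6).
Terminal value 6.

r -> n2 -> n2.1 -> n2.1.2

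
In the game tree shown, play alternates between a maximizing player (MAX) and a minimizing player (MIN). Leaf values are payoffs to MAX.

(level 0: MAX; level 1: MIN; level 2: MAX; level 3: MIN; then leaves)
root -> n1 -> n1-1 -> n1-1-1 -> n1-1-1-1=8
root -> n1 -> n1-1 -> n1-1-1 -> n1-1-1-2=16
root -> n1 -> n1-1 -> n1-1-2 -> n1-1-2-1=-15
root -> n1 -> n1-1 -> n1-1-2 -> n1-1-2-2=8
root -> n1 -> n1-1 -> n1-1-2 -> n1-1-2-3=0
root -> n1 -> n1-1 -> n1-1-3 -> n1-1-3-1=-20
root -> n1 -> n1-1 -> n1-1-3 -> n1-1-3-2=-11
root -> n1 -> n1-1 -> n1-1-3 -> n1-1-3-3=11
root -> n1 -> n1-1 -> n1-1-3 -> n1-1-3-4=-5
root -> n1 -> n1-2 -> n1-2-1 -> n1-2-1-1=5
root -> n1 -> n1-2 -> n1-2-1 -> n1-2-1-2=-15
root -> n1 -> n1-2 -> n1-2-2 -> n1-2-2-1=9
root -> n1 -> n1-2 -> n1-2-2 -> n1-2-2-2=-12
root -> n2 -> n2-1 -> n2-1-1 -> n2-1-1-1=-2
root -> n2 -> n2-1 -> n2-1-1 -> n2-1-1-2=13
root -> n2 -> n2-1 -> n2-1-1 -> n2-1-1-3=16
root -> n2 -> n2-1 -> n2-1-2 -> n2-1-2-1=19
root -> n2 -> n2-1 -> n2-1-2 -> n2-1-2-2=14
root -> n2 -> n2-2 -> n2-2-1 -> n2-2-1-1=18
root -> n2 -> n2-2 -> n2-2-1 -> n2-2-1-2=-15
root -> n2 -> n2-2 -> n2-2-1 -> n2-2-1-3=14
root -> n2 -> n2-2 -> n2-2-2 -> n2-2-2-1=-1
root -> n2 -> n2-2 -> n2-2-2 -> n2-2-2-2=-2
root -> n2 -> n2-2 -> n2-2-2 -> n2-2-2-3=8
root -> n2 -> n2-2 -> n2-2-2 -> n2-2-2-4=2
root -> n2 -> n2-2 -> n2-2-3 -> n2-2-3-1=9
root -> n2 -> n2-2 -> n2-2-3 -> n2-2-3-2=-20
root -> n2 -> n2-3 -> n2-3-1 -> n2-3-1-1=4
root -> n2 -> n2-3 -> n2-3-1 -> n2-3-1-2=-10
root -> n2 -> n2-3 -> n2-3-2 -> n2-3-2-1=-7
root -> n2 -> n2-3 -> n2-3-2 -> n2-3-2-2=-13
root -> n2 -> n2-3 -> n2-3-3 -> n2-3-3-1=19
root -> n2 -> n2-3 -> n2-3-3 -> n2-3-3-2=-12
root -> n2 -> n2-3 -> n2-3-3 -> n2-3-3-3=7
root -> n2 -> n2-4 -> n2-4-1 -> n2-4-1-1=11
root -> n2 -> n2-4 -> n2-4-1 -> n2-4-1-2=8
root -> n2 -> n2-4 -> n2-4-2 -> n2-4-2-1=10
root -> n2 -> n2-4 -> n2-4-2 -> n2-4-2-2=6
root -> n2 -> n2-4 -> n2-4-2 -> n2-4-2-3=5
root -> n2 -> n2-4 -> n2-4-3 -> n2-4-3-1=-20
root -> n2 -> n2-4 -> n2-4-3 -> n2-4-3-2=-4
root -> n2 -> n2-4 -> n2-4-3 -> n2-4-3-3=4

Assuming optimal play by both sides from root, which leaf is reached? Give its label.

n2-3-1-2

n1-1-1 (MIN): min(8, 16) = 8
n1-1-2 (MIN): min(-15, 8, 0) = -15
n1-1-3 (MIN): min(-20, -11, 11, -5) = -20
n1-1 (MAX): max(8, -15, -20) = 8
n1-2-1 (MIN): min(5, -15) = -15
n1-2-2 (MIN): min(9, -12) = -12
n1-2 (MAX): max(-15, -12) = -12
n1 (MIN): min(8, -12) = -12
n2-1-1 (MIN): min(-2, 13, 16) = -2
n2-1-2 (MIN): min(19, 14) = 14
n2-1 (MAX): max(-2, 14) = 14
n2-2-1 (MIN): min(18, -15, 14) = -15
n2-2-2 (MIN): min(-1, -2, 8, 2) = -2
n2-2-3 (MIN): min(9, -20) = -20
n2-2 (MAX): max(-15, -2, -20) = -2
n2-3-1 (MIN): min(4, -10) = -10
n2-3-2 (MIN): min(-7, -13) = -13
n2-3-3 (MIN): min(19, -12, 7) = -12
n2-3 (MAX): max(-10, -13, -12) = -10
n2-4-1 (MIN): min(11, 8) = 8
n2-4-2 (MIN): min(10, 6, 5) = 5
n2-4-3 (MIN): min(-20, -4, 4) = -20
n2-4 (MAX): max(8, 5, -20) = 8
n2 (MIN): min(14, -2, -10, 8) = -10
root (MAX): max(-12, -10) = -10
At root, MAX picks n2 (highest: -10).
At n2, MIN picks n2-3 (lowest: -10).
At n2-3, MAX picks n2-3-1 (highest: -10).
At n2-3-1, MIN picks n2-3-1-2 (lowest: -10).
Terminal value -10.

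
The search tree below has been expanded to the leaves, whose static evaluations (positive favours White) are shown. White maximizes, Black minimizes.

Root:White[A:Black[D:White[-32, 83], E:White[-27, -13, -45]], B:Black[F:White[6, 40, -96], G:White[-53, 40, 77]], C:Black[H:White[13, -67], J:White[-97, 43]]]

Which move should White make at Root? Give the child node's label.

D (White): max(-32, 83) = 83
E (White): max(-27, -13, -45) = -13
A (Black): min(83, -13) = -13
F (White): max(6, 40, -96) = 40
G (White): max(-53, 40, 77) = 77
B (Black): min(40, 77) = 40
H (White): max(13, -67) = 13
J (White): max(-97, 43) = 43
C (Black): min(13, 43) = 13
Root (White): max(-13, 40, 13) = 40
White at Root wants the highest of {A=-13, B=40, C=13}, so chooses B.

B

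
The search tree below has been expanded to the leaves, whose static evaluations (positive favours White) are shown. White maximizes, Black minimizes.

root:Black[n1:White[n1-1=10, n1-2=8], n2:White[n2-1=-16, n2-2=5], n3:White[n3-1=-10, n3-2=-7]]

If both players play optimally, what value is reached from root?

n1 (White): max(10, 8) = 10
n2 (White): max(-16, 5) = 5
n3 (White): max(-10, -7) = -7
root (Black): min(10, 5, -7) = -7

-7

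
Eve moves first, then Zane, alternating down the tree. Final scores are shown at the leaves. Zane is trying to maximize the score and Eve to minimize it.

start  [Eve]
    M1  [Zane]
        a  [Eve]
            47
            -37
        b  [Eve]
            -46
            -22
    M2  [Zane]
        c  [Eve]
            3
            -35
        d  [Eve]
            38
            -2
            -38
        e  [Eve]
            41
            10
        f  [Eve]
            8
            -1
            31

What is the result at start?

a (Eve): min(47, -37) = -37
b (Eve): min(-46, -22) = -46
M1 (Zane): max(-37, -46) = -37
c (Eve): min(3, -35) = -35
d (Eve): min(38, -2, -38) = -38
e (Eve): min(41, 10) = 10
f (Eve): min(8, -1, 31) = -1
M2 (Zane): max(-35, -38, 10, -1) = 10
start (Eve): min(-37, 10) = -37

-37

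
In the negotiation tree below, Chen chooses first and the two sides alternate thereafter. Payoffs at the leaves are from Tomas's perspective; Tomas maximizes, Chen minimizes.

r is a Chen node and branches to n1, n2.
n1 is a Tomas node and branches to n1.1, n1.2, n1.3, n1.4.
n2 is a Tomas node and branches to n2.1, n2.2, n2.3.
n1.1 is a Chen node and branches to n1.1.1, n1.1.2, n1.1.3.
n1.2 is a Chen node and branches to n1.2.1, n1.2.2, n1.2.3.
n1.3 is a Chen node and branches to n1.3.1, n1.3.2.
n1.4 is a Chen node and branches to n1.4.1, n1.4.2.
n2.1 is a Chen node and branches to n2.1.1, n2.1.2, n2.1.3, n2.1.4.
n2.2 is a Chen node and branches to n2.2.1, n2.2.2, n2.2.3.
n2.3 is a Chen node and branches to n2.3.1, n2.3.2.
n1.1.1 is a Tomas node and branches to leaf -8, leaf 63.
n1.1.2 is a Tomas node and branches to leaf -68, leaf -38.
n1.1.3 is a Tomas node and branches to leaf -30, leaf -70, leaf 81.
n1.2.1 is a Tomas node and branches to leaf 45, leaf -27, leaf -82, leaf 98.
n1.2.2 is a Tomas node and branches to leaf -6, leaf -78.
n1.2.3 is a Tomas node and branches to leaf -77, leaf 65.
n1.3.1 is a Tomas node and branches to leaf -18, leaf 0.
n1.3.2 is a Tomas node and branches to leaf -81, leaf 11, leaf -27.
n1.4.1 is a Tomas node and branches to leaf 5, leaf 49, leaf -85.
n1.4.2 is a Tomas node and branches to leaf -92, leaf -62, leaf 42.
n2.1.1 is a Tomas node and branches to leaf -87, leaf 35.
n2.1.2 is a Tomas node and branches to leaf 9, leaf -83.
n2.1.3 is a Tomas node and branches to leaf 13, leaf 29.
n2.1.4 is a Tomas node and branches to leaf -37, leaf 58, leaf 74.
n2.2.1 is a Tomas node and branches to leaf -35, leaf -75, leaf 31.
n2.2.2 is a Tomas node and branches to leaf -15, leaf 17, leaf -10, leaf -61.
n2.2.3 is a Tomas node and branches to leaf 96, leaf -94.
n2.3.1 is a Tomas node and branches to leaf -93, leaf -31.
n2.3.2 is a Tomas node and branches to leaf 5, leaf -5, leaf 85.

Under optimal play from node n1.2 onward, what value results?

n1.2.1 (Tomas): max(45, -27, -82, 98) = 98
n1.2.2 (Tomas): max(-6, -78) = -6
n1.2.3 (Tomas): max(-77, 65) = 65
n1.2 (Chen): min(98, -6, 65) = -6

-6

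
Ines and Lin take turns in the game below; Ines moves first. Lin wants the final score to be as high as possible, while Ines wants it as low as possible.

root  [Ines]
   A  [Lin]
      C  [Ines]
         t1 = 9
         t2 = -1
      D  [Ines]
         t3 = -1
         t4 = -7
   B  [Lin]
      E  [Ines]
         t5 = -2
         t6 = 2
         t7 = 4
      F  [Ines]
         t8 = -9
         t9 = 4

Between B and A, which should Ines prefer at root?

B

E (Ines): min(-2, 2, 4) = -2
F (Ines): min(-9, 4) = -9
B (Lin): max(-2, -9) = -2
C (Ines): min(9, -1) = -1
D (Ines): min(-1, -7) = -7
A (Lin): max(-1, -7) = -1
Ines prefers the lower value; B=-2, A=-1. B is better since -2 < -1.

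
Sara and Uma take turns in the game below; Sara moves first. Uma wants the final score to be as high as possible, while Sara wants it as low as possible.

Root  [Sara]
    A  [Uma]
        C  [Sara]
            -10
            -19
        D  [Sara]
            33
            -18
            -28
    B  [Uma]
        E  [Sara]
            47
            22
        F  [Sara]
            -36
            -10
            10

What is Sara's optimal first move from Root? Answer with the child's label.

A

C (Sara): min(-10, -19) = -19
D (Sara): min(33, -18, -28) = -28
A (Uma): max(-19, -28) = -19
E (Sara): min(47, 22) = 22
F (Sara): min(-36, -10, 10) = -36
B (Uma): max(22, -36) = 22
Root (Sara): min(-19, 22) = -19
Sara at Root wants the lowest of {A=-19, B=22}, so chooses A.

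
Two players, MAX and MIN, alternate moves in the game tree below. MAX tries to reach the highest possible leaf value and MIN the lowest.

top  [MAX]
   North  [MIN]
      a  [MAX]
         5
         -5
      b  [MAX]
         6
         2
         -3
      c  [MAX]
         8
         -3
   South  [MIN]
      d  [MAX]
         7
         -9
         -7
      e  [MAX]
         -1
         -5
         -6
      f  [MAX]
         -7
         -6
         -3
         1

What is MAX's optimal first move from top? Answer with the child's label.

a (MAX): max(5, -5) = 5
b (MAX): max(6, 2, -3) = 6
c (MAX): max(8, -3) = 8
North (MIN): min(5, 6, 8) = 5
d (MAX): max(7, -9, -7) = 7
e (MAX): max(-1, -5, -6) = -1
f (MAX): max(-7, -6, -3, 1) = 1
South (MIN): min(7, -1, 1) = -1
top (MAX): max(5, -1) = 5
MAX at top wants the highest of {North=5, South=-1}, so chooses North.

North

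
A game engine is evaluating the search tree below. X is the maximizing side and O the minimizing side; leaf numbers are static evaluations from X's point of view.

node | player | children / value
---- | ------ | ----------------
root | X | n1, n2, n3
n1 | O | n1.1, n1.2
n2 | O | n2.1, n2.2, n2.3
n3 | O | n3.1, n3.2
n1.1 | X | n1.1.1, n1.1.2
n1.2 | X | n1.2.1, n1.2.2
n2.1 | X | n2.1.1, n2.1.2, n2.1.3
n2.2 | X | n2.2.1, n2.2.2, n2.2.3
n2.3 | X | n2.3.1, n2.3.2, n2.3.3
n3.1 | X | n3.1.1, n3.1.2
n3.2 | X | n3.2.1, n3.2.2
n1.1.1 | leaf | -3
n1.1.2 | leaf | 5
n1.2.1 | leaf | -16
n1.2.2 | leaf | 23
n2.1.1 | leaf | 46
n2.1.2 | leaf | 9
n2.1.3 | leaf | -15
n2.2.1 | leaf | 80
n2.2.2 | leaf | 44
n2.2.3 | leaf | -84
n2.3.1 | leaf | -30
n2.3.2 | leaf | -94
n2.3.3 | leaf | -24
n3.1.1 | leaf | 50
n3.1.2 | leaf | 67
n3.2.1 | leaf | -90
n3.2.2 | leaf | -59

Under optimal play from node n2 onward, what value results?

n2.1 (X): max(46, 9, -15) = 46
n2.2 (X): max(80, 44, -84) = 80
n2.3 (X): max(-30, -94, -24) = -24
n2 (O): min(46, 80, -24) = -24

-24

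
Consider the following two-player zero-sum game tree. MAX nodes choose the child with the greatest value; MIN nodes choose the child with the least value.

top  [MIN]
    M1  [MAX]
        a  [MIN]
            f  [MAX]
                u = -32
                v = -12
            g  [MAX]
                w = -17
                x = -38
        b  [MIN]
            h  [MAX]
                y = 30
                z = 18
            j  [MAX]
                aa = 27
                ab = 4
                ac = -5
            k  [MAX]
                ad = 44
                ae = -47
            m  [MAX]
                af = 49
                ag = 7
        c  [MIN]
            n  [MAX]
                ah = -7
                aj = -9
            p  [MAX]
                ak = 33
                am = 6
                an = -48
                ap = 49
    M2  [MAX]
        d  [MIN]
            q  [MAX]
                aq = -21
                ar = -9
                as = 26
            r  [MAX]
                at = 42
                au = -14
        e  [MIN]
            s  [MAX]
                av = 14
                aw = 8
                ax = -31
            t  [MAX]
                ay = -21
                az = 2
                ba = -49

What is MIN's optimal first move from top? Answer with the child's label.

M2

f (MAX): max(-32, -12) = -12
g (MAX): max(-17, -38) = -17
a (MIN): min(-12, -17) = -17
h (MAX): max(30, 18) = 30
j (MAX): max(27, 4, -5) = 27
k (MAX): max(44, -47) = 44
m (MAX): max(49, 7) = 49
b (MIN): min(30, 27, 44, 49) = 27
n (MAX): max(-7, -9) = -7
p (MAX): max(33, 6, -48, 49) = 49
c (MIN): min(-7, 49) = -7
M1 (MAX): max(-17, 27, -7) = 27
q (MAX): max(-21, -9, 26) = 26
r (MAX): max(42, -14) = 42
d (MIN): min(26, 42) = 26
s (MAX): max(14, 8, -31) = 14
t (MAX): max(-21, 2, -49) = 2
e (MIN): min(14, 2) = 2
M2 (MAX): max(26, 2) = 26
top (MIN): min(27, 26) = 26
MIN at top wants the lowest of {M1=27, M2=26}, so chooses M2.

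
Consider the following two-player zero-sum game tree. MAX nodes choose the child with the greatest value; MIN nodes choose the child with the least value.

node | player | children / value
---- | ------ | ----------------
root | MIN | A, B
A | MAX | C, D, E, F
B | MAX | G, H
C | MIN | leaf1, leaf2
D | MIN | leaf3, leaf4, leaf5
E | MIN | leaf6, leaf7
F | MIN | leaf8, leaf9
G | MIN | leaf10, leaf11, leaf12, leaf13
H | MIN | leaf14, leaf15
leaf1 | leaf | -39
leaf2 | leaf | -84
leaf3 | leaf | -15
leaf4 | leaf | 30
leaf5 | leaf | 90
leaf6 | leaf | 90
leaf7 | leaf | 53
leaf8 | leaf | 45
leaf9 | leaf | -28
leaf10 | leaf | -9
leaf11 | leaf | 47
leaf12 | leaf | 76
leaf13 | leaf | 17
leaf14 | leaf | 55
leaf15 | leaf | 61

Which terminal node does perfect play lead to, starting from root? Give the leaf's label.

leaf7

C (MIN): min(-39, -84) = -84
D (MIN): min(-15, 30, 90) = -15
E (MIN): min(90, 53) = 53
F (MIN): min(45, -28) = -28
A (MAX): max(-84, -15, 53, -28) = 53
G (MIN): min(-9, 47, 76, 17) = -9
H (MIN): min(55, 61) = 55
B (MAX): max(-9, 55) = 55
root (MIN): min(53, 55) = 53
At root, MIN picks A (lowest: 53).
At A, MAX picks E (highest: 53).
At E, MIN picks leaf7 (lowest: 53).
Terminal value 53.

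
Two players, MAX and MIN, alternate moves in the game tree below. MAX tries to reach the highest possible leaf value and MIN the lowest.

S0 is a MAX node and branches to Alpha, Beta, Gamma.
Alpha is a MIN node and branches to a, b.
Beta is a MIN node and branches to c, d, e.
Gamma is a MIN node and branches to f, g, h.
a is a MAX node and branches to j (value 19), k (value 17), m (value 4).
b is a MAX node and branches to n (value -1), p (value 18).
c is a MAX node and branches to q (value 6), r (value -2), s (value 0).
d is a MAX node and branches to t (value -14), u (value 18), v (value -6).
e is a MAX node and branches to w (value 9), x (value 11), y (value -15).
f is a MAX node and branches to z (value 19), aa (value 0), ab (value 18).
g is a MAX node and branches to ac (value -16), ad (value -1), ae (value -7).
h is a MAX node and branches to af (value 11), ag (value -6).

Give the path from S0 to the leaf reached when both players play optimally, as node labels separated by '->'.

S0 -> Alpha -> b -> p

a (MAX): max(19, 17, 4) = 19
b (MAX): max(-1, 18) = 18
Alpha (MIN): min(19, 18) = 18
c (MAX): max(6, -2, 0) = 6
d (MAX): max(-14, 18, -6) = 18
e (MAX): max(9, 11, -15) = 11
Beta (MIN): min(6, 18, 11) = 6
f (MAX): max(19, 0, 18) = 19
g (MAX): max(-16, -1, -7) = -1
h (MAX): max(11, -6) = 11
Gamma (MIN): min(19, -1, 11) = -1
S0 (MAX): max(18, 6, -1) = 18
At S0, MAX picks Alpha (highest: 18).
At Alpha, MIN picks b (lowest: 18).
At b, MAX picks p (highest: 18).
Terminal value 18.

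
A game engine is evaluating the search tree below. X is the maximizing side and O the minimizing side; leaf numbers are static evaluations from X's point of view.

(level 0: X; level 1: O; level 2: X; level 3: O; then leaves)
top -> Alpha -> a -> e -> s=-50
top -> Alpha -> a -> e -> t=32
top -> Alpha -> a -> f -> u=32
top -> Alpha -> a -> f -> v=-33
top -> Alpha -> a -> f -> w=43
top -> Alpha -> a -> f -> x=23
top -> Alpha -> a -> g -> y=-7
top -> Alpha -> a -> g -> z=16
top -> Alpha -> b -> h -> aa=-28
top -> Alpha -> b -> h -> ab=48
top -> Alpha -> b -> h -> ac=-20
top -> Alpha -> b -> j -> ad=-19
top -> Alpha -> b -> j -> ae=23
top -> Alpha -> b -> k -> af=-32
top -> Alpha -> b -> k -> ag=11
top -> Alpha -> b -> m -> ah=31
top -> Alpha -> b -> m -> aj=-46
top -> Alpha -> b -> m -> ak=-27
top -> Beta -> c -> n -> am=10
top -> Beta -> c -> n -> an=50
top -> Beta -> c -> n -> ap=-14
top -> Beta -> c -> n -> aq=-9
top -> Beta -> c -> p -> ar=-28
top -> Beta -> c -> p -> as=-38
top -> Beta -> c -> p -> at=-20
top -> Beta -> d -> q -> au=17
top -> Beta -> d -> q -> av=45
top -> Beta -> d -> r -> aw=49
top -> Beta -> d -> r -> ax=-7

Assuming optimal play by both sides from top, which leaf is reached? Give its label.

e (O): min(-50, 32) = -50
f (O): min(32, -33, 43, 23) = -33
g (O): min(-7, 16) = -7
a (X): max(-50, -33, -7) = -7
h (O): min(-28, 48, -20) = -28
j (O): min(-19, 23) = -19
k (O): min(-32, 11) = -32
m (O): min(31, -46, -27) = -46
b (X): max(-28, -19, -32, -46) = -19
Alpha (O): min(-7, -19) = -19
n (O): min(10, 50, -14, -9) = -14
p (O): min(-28, -38, -20) = -38
c (X): max(-14, -38) = -14
q (O): min(17, 45) = 17
r (O): min(49, -7) = -7
d (X): max(17, -7) = 17
Beta (O): min(-14, 17) = -14
top (X): max(-19, -14) = -14
At top, X picks Beta (highest: -14).
At Beta, O picks c (lowest: -14).
At c, X picks n (highest: -14).
At n, O picks ap (lowest: -14).
Terminal value -14.

ap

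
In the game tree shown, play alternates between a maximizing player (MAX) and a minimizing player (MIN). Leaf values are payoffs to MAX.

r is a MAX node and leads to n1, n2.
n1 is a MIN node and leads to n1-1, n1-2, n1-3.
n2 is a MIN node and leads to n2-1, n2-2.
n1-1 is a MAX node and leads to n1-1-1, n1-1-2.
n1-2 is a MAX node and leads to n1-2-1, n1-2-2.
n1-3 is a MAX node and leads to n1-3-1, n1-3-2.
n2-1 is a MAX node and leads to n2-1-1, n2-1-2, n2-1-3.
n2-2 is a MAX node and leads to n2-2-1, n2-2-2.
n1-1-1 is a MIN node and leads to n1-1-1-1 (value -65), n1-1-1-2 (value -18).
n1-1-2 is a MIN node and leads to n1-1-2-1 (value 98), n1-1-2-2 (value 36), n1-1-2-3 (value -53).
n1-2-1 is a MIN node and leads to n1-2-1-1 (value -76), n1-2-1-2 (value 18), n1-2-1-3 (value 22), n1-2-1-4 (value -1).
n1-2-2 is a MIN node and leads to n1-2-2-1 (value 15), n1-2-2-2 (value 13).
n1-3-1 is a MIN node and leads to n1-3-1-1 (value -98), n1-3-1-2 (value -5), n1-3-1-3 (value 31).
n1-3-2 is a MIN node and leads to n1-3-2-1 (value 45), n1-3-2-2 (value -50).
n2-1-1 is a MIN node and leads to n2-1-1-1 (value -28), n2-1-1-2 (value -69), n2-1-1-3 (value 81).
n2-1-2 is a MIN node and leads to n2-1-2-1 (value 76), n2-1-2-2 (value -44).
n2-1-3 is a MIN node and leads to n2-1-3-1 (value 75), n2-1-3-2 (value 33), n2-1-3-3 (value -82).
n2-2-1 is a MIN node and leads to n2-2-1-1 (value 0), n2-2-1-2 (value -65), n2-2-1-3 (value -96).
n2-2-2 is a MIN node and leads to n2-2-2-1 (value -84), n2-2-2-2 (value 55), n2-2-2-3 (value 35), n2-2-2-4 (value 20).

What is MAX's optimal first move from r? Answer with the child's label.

n1

n1-1-1 (MIN): min(-65, -18) = -65
n1-1-2 (MIN): min(98, 36, -53) = -53
n1-1 (MAX): max(-65, -53) = -53
n1-2-1 (MIN): min(-76, 18, 22, -1) = -76
n1-2-2 (MIN): min(15, 13) = 13
n1-2 (MAX): max(-76, 13) = 13
n1-3-1 (MIN): min(-98, -5, 31) = -98
n1-3-2 (MIN): min(45, -50) = -50
n1-3 (MAX): max(-98, -50) = -50
n1 (MIN): min(-53, 13, -50) = -53
n2-1-1 (MIN): min(-28, -69, 81) = -69
n2-1-2 (MIN): min(76, -44) = -44
n2-1-3 (MIN): min(75, 33, -82) = -82
n2-1 (MAX): max(-69, -44, -82) = -44
n2-2-1 (MIN): min(0, -65, -96) = -96
n2-2-2 (MIN): min(-84, 55, 35, 20) = -84
n2-2 (MAX): max(-96, -84) = -84
n2 (MIN): min(-44, -84) = -84
r (MAX): max(-53, -84) = -53
MAX at r wants the highest of {n1=-53, n2=-84}, so chooses n1.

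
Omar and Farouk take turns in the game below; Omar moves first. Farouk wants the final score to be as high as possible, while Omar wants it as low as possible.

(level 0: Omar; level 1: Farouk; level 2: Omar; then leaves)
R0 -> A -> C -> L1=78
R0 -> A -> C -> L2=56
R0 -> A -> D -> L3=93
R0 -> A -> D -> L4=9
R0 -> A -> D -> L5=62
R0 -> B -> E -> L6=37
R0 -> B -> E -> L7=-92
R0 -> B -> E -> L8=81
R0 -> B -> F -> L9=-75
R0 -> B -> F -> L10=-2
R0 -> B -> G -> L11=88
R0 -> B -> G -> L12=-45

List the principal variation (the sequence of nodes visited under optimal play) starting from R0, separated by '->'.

R0 -> B -> G -> L12

C (Omar): min(78, 56) = 56
D (Omar): min(93, 9, 62) = 9
A (Farouk): max(56, 9) = 56
E (Omar): min(37, -92, 81) = -92
F (Omar): min(-75, -2) = -75
G (Omar): min(88, -45) = -45
B (Farouk): max(-92, -75, -45) = -45
R0 (Omar): min(56, -45) = -45
At R0, Omar picks B (lowest: -45).
At B, Farouk picks G (highest: -45).
At G, Omar picks L12 (lowest: -45).
Terminal value -45.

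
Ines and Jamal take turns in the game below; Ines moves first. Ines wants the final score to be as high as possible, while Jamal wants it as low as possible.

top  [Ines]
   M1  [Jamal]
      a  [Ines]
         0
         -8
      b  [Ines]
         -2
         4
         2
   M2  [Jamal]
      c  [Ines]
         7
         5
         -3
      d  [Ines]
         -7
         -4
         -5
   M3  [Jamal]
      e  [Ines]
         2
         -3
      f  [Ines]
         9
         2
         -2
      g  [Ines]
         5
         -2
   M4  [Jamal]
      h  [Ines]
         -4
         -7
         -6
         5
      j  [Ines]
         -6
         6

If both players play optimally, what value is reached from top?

5

a (Ines): max(0, -8) = 0
b (Ines): max(-2, 4, 2) = 4
M1 (Jamal): min(0, 4) = 0
c (Ines): max(7, 5, -3) = 7
d (Ines): max(-7, -4, -5) = -4
M2 (Jamal): min(7, -4) = -4
e (Ines): max(2, -3) = 2
f (Ines): max(9, 2, -2) = 9
g (Ines): max(5, -2) = 5
M3 (Jamal): min(2, 9, 5) = 2
h (Ines): max(-4, -7, -6, 5) = 5
j (Ines): max(-6, 6) = 6
M4 (Jamal): min(5, 6) = 5
top (Ines): max(0, -4, 2, 5) = 5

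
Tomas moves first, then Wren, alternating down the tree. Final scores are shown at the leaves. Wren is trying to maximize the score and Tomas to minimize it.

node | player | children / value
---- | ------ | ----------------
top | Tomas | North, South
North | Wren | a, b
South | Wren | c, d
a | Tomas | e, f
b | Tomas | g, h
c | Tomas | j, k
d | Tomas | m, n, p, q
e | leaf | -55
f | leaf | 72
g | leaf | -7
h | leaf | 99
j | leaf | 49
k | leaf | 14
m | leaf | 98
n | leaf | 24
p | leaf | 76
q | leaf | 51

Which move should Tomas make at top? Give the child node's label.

a (Tomas): min(-55, 72) = -55
b (Tomas): min(-7, 99) = -7
North (Wren): max(-55, -7) = -7
c (Tomas): min(49, 14) = 14
d (Tomas): min(98, 24, 76, 51) = 24
South (Wren): max(14, 24) = 24
top (Tomas): min(-7, 24) = -7
Tomas at top wants the lowest of {North=-7, South=24}, so chooses North.

North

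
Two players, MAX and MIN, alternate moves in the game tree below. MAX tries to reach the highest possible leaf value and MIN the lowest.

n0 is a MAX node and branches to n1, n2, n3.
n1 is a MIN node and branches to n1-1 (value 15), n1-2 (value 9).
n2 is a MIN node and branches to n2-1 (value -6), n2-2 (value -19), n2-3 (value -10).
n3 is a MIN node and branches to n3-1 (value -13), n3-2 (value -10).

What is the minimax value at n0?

9

n1 (MIN): min(15, 9) = 9
n2 (MIN): min(-6, -19, -10) = -19
n3 (MIN): min(-13, -10) = -13
n0 (MAX): max(9, -19, -13) = 9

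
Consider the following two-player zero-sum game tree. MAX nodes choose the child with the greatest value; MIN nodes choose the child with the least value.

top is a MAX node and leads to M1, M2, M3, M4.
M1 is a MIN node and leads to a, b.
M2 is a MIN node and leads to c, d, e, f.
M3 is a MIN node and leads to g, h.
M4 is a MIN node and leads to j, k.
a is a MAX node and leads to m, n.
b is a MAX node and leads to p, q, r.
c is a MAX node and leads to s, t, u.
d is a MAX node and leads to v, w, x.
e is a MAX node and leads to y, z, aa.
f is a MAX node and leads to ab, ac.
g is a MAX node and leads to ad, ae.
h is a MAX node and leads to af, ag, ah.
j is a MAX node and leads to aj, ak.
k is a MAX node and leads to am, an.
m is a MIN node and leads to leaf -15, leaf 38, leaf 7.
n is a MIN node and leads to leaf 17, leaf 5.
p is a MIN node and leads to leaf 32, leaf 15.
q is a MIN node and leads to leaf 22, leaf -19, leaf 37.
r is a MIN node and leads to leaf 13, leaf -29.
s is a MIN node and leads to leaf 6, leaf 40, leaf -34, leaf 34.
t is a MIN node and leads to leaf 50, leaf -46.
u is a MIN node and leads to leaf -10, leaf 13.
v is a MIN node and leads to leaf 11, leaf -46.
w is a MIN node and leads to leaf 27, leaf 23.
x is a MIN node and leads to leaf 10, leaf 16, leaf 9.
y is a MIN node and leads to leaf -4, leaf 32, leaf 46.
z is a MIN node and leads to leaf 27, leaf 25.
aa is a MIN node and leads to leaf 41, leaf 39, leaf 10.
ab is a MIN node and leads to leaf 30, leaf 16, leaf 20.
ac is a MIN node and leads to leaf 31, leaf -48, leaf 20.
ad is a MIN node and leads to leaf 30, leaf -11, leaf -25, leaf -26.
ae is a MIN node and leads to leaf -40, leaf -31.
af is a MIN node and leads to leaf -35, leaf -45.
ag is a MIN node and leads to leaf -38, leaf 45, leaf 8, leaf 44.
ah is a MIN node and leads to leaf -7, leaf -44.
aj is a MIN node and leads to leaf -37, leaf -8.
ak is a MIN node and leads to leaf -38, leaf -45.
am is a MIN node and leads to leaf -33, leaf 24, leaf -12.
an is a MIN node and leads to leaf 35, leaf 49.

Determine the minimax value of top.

5

m (MIN): min(-15, 38, 7) = -15
n (MIN): min(17, 5) = 5
a (MAX): max(-15, 5) = 5
p (MIN): min(32, 15) = 15
q (MIN): min(22, -19, 37) = -19
r (MIN): min(13, -29) = -29
b (MAX): max(15, -19, -29) = 15
M1 (MIN): min(5, 15) = 5
s (MIN): min(6, 40, -34, 34) = -34
t (MIN): min(50, -46) = -46
u (MIN): min(-10, 13) = -10
c (MAX): max(-34, -46, -10) = -10
v (MIN): min(11, -46) = -46
w (MIN): min(27, 23) = 23
x (MIN): min(10, 16, 9) = 9
d (MAX): max(-46, 23, 9) = 23
y (MIN): min(-4, 32, 46) = -4
z (MIN): min(27, 25) = 25
aa (MIN): min(41, 39, 10) = 10
e (MAX): max(-4, 25, 10) = 25
ab (MIN): min(30, 16, 20) = 16
ac (MIN): min(31, -48, 20) = -48
f (MAX): max(16, -48) = 16
M2 (MIN): min(-10, 23, 25, 16) = -10
ad (MIN): min(30, -11, -25, -26) = -26
ae (MIN): min(-40, -31) = -40
g (MAX): max(-26, -40) = -26
af (MIN): min(-35, -45) = -45
ag (MIN): min(-38, 45, 8, 44) = -38
ah (MIN): min(-7, -44) = -44
h (MAX): max(-45, -38, -44) = -38
M3 (MIN): min(-26, -38) = -38
aj (MIN): min(-37, -8) = -37
ak (MIN): min(-38, -45) = -45
j (MAX): max(-37, -45) = -37
am (MIN): min(-33, 24, -12) = -33
an (MIN): min(35, 49) = 35
k (MAX): max(-33, 35) = 35
M4 (MIN): min(-37, 35) = -37
top (MAX): max(5, -10, -38, -37) = 5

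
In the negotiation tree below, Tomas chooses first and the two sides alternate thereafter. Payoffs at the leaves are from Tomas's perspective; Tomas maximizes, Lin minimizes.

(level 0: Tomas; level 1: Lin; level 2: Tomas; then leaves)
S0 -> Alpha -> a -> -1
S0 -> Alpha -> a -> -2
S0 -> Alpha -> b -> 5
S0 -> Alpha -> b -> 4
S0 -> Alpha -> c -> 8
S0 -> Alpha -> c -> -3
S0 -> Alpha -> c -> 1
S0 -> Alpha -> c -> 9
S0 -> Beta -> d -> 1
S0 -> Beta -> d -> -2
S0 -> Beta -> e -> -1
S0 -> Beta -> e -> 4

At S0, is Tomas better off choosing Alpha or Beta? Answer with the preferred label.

a (Tomas): max(-1, -2) = -1
b (Tomas): max(5, 4) = 5
c (Tomas): max(8, -3, 1, 9) = 9
Alpha (Lin): min(-1, 5, 9) = -1
d (Tomas): max(1, -2) = 1
e (Tomas): max(-1, 4) = 4
Beta (Lin): min(1, 4) = 1
Tomas prefers the higher value; Alpha=-1, Beta=1. Beta is better since 1 > -1.

Beta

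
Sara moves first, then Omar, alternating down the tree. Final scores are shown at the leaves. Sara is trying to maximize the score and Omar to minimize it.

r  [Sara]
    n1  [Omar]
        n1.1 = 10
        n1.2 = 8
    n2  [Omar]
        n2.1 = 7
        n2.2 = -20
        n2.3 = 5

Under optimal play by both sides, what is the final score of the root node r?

8

n1 (Omar): min(10, 8) = 8
n2 (Omar): min(7, -20, 5) = -20
r (Sara): max(8, -20) = 8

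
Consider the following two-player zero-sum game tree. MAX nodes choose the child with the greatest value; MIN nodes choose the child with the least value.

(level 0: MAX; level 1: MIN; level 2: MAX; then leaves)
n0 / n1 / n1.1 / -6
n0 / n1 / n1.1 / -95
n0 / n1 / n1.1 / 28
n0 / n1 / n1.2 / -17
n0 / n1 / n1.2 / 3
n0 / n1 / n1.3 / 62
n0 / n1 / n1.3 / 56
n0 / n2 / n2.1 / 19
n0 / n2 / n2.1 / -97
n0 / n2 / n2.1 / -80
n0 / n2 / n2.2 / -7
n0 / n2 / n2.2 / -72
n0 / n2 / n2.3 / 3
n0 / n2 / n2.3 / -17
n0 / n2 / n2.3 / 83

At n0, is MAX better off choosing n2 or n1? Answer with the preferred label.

n1

n2.1 (MAX): max(19, -97, -80) = 19
n2.2 (MAX): max(-7, -72) = -7
n2.3 (MAX): max(3, -17, 83) = 83
n2 (MIN): min(19, -7, 83) = -7
n1.1 (MAX): max(-6, -95, 28) = 28
n1.2 (MAX): max(-17, 3) = 3
n1.3 (MAX): max(62, 56) = 62
n1 (MIN): min(28, 3, 62) = 3
MAX prefers the higher value; n2=-7, n1=3. n1 is better since 3 > -7.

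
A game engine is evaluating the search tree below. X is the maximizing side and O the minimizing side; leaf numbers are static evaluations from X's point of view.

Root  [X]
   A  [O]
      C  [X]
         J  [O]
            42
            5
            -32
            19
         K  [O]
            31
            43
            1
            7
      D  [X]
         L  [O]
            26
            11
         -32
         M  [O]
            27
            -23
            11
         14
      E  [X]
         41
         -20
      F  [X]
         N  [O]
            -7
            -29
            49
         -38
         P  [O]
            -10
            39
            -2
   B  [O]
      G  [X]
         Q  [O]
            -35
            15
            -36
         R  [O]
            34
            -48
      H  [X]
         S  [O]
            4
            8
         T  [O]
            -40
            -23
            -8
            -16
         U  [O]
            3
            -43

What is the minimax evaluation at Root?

-10

J (O): min(42, 5, -32, 19) = -32
K (O): min(31, 43, 1, 7) = 1
C (X): max(-32, 1) = 1
L (O): min(26, 11) = 11
M (O): min(27, -23, 11) = -23
D (X): max(11, -32, -23, 14) = 14
E (X): max(41, -20) = 41
N (O): min(-7, -29, 49) = -29
P (O): min(-10, 39, -2) = -10
F (X): max(-29, -38, -10) = -10
A (O): min(1, 14, 41, -10) = -10
Q (O): min(-35, 15, -36) = -36
R (O): min(34, -48) = -48
G (X): max(-36, -48) = -36
S (O): min(4, 8) = 4
T (O): min(-40, -23, -8, -16) = -40
U (O): min(3, -43) = -43
H (X): max(4, -40, -43) = 4
B (O): min(-36, 4) = -36
Root (X): max(-10, -36) = -10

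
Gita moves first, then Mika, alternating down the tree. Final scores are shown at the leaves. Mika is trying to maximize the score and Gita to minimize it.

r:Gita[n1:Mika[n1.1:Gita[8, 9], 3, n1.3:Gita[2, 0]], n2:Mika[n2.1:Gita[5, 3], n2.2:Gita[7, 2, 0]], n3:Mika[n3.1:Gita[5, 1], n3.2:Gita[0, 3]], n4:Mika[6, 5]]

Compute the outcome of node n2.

n2.1 (Gita): min(5, 3) = 3
n2.2 (Gita): min(7, 2, 0) = 0
n2 (Mika): max(3, 0) = 3

3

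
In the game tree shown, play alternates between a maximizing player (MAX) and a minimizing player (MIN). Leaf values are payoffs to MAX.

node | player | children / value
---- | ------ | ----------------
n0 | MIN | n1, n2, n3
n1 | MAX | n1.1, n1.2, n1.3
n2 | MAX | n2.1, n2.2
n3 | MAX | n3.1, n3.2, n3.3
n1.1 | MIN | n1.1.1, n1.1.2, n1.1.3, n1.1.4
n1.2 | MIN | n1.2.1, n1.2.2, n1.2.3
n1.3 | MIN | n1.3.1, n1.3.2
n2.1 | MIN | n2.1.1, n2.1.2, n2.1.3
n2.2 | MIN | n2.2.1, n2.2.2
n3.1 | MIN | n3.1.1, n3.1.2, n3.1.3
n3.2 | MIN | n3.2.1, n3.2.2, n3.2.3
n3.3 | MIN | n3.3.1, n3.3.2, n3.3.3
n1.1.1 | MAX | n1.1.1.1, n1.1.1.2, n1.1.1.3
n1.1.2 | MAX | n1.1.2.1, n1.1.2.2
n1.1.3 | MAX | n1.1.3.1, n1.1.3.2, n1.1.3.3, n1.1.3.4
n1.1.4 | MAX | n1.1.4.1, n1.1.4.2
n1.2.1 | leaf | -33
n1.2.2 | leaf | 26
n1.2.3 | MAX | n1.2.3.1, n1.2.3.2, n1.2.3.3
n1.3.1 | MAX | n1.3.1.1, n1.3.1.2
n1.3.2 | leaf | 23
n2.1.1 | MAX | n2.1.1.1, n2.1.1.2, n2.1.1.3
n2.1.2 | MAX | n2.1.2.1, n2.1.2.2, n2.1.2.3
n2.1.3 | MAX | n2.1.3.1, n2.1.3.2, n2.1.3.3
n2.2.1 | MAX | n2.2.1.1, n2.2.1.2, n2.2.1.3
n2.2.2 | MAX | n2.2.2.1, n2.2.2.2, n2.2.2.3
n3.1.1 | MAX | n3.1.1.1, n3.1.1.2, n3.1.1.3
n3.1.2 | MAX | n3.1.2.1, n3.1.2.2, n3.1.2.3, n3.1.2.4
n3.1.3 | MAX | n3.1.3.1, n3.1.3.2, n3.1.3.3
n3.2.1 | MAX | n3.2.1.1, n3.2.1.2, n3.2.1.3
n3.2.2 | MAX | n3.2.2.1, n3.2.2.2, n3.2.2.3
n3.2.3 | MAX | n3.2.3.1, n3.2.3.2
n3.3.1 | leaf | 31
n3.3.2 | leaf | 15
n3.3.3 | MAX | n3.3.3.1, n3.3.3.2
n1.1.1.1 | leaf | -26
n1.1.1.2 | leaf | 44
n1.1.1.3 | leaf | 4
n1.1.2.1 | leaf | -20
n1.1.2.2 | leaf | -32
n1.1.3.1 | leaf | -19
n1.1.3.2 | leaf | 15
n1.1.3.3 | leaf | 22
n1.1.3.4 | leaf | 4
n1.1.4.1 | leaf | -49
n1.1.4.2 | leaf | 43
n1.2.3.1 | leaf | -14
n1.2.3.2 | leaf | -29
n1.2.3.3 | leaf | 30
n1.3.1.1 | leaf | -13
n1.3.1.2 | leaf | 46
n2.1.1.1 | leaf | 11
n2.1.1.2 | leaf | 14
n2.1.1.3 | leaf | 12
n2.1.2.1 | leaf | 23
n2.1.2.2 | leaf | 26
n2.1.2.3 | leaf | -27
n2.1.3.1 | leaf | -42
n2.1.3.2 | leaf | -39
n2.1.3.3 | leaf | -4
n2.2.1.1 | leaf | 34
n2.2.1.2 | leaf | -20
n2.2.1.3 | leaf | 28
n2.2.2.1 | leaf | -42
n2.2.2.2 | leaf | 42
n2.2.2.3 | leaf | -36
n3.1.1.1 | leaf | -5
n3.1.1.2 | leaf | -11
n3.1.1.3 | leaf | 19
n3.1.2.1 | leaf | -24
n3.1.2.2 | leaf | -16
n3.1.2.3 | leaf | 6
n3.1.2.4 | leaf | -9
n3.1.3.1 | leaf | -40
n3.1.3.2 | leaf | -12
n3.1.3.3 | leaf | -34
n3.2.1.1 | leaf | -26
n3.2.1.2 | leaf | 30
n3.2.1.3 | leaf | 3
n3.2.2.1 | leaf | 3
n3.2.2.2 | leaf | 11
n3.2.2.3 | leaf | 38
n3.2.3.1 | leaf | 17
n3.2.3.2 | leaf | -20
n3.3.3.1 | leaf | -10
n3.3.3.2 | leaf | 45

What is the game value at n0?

17

n1.1.1 (MAX): max(-26, 44, 4) = 44
n1.1.2 (MAX): max(-20, -32) = -20
n1.1.3 (MAX): max(-19, 15, 22, 4) = 22
n1.1.4 (MAX): max(-49, 43) = 43
n1.1 (MIN): min(44, -20, 22, 43) = -20
n1.2.3 (MAX): max(-14, -29, 30) = 30
n1.2 (MIN): min(-33, 26, 30) = -33
n1.3.1 (MAX): max(-13, 46) = 46
n1.3 (MIN): min(46, 23) = 23
n1 (MAX): max(-20, -33, 23) = 23
n2.1.1 (MAX): max(11, 14, 12) = 14
n2.1.2 (MAX): max(23, 26, -27) = 26
n2.1.3 (MAX): max(-42, -39, -4) = -4
n2.1 (MIN): min(14, 26, -4) = -4
n2.2.1 (MAX): max(34, -20, 28) = 34
n2.2.2 (MAX): max(-42, 42, -36) = 42
n2.2 (MIN): min(34, 42) = 34
n2 (MAX): max(-4, 34) = 34
n3.1.1 (MAX): max(-5, -11, 19) = 19
n3.1.2 (MAX): max(-24, -16, 6, -9) = 6
n3.1.3 (MAX): max(-40, -12, -34) = -12
n3.1 (MIN): min(19, 6, -12) = -12
n3.2.1 (MAX): max(-26, 30, 3) = 30
n3.2.2 (MAX): max(3, 11, 38) = 38
n3.2.3 (MAX): max(17, -20) = 17
n3.2 (MIN): min(30, 38, 17) = 17
n3.3.3 (MAX): max(-10, 45) = 45
n3.3 (MIN): min(31, 15, 45) = 15
n3 (MAX): max(-12, 17, 15) = 17
n0 (MIN): min(23, 34, 17) = 17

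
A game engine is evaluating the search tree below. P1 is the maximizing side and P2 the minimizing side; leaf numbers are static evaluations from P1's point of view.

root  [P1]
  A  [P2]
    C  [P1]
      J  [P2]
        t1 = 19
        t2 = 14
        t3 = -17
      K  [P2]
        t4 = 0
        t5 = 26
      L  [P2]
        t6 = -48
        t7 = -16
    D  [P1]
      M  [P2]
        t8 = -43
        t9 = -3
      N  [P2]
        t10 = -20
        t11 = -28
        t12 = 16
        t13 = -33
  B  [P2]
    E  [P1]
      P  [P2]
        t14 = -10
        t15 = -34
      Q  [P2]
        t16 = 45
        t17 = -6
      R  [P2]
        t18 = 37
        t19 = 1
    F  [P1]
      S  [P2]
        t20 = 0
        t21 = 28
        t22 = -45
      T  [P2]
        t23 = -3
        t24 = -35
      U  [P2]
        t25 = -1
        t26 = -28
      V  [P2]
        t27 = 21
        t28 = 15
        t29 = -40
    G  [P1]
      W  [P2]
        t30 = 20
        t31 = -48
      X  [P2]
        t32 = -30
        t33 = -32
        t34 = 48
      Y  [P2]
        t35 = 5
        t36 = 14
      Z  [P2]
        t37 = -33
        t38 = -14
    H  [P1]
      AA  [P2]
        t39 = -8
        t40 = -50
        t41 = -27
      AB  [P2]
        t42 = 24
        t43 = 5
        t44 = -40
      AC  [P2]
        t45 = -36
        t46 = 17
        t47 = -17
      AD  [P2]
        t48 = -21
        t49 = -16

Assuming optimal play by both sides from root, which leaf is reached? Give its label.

t26

J (P2): min(19, 14, -17) = -17
K (P2): min(0, 26) = 0
L (P2): min(-48, -16) = -48
C (P1): max(-17, 0, -48) = 0
M (P2): min(-43, -3) = -43
N (P2): min(-20, -28, 16, -33) = -33
D (P1): max(-43, -33) = -33
A (P2): min(0, -33) = -33
P (P2): min(-10, -34) = -34
Q (P2): min(45, -6) = -6
R (P2): min(37, 1) = 1
E (P1): max(-34, -6, 1) = 1
S (P2): min(0, 28, -45) = -45
T (P2): min(-3, -35) = -35
U (P2): min(-1, -28) = -28
V (P2): min(21, 15, -40) = -40
F (P1): max(-45, -35, -28, -40) = -28
W (P2): min(20, -48) = -48
X (P2): min(-30, -32, 48) = -32
Y (P2): min(5, 14) = 5
Z (P2): min(-33, -14) = -33
G (P1): max(-48, -32, 5, -33) = 5
AA (P2): min(-8, -50, -27) = -50
AB (P2): min(24, 5, -40) = -40
AC (P2): min(-36, 17, -17) = -36
AD (P2): min(-21, -16) = -21
H (P1): max(-50, -40, -36, -21) = -21
B (P2): min(1, -28, 5, -21) = -28
root (P1): max(-33, -28) = -28
At root, P1 picks B (highest: -28).
At B, P2 picks F (lowest: -28).
At F, P1 picks U (highest: -28).
At U, P2 picks t26 (lowest: -28).
Terminal value -28.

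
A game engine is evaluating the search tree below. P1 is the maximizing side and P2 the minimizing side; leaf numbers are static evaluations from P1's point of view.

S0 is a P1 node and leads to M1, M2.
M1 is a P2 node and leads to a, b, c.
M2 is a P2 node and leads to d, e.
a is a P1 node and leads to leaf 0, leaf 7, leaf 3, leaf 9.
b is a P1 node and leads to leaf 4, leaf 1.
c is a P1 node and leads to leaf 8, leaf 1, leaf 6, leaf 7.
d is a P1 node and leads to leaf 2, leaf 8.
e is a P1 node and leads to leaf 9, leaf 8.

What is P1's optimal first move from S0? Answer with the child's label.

a (P1): max(0, 7, 3, 9) = 9
b (P1): max(4, 1) = 4
c (P1): max(8, 1, 6, 7) = 8
M1 (P2): min(9, 4, 8) = 4
d (P1): max(2, 8) = 8
e (P1): max(9, 8) = 9
M2 (P2): min(8, 9) = 8
S0 (P1): max(4, 8) = 8
P1 at S0 wants the highest of {M1=4, M2=8}, so chooses M2.

M2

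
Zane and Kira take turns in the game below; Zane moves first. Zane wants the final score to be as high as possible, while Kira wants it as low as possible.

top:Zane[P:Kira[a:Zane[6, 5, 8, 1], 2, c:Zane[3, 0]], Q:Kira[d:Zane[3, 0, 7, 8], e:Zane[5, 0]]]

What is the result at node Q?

d (Zane): max(3, 0, 7, 8) = 8
e (Zane): max(5, 0) = 5
Q (Kira): min(8, 5) = 5

5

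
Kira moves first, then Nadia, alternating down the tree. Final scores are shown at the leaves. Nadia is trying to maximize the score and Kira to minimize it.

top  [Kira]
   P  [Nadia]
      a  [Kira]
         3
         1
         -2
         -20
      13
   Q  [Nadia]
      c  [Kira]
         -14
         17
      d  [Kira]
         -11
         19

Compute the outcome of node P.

13

a (Kira): min(3, 1, -2, -20) = -20
P (Nadia): max(-20, 13) = 13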